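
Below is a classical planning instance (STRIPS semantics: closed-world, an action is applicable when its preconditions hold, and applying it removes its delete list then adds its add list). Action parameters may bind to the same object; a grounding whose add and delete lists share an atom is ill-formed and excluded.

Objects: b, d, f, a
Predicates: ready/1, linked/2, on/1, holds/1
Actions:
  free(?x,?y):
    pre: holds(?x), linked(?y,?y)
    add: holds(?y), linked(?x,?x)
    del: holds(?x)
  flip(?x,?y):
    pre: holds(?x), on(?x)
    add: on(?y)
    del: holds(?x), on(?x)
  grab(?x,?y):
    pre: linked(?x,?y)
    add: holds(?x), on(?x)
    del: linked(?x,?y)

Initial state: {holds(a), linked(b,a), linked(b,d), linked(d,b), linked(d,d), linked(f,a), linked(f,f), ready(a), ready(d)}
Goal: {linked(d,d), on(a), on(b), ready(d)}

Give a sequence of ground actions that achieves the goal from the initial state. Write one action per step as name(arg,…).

1. free(a,d)  →  {holds(d), linked(a,a), linked(b,a), linked(b,d), linked(d,b), linked(d,d), linked(f,a), linked(f,f), ready(a), ready(d)}
2. grab(b,d)  →  {holds(b), holds(d), linked(a,a), linked(b,a), linked(d,b), linked(d,d), linked(f,a), linked(f,f), on(b), ready(a), ready(d)}
3. grab(a,a)  →  {holds(a), holds(b), holds(d), linked(b,a), linked(d,b), linked(d,d), linked(f,a), linked(f,f), on(a), on(b), ready(a), ready(d)}

free(a,d); grab(b,d); grab(a,a)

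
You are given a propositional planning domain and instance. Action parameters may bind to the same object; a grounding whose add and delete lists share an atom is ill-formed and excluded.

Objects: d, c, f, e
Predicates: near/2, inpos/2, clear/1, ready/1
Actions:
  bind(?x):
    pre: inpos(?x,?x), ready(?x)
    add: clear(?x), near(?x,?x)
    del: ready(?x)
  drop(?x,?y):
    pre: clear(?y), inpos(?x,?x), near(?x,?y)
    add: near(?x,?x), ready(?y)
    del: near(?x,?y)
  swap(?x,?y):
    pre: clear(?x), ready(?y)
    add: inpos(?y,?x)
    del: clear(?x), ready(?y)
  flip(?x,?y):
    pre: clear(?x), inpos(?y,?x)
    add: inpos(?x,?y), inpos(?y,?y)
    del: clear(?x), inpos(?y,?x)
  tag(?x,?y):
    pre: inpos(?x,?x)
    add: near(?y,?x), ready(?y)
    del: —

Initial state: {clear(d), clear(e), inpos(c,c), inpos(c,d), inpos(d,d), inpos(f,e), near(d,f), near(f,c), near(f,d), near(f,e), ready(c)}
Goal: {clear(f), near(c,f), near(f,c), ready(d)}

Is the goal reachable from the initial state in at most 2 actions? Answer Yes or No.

1. flip(e,f)  →  {clear(d), inpos(c,c), inpos(c,d), inpos(d,d), inpos(e,f), inpos(f,f), near(d,f), near(f,c), near(f,d), near(f,e), ready(c)}
2. drop(f,d)  →  {clear(d), inpos(c,c), inpos(c,d), inpos(d,d), inpos(e,f), inpos(f,f), near(d,f), near(f,c), near(f,e), near(f,f), ready(c), ready(d)}
3. tag(d,f)  →  {clear(d), inpos(c,c), inpos(c,d), inpos(d,d), inpos(e,f), inpos(f,f), near(d,f), near(f,c), near(f,d), near(f,e), near(f,f), ready(c), ready(d), ready(f)}
4. bind(f)  →  {clear(d), clear(f), inpos(c,c), inpos(c,d), inpos(d,d), inpos(e,f), inpos(f,f), near(d,f), near(f,c), near(f,d), near(f,e), near(f,f), ready(c), ready(d)}
5. tag(f,c)  →  {clear(d), clear(f), inpos(c,c), inpos(c,d), inpos(d,d), inpos(e,f), inpos(f,f), near(c,f), near(d,f), near(f,c), near(f,d), near(f,e), near(f,f), ready(c), ready(d)}
optimal plan length = 5; 5 > 2

No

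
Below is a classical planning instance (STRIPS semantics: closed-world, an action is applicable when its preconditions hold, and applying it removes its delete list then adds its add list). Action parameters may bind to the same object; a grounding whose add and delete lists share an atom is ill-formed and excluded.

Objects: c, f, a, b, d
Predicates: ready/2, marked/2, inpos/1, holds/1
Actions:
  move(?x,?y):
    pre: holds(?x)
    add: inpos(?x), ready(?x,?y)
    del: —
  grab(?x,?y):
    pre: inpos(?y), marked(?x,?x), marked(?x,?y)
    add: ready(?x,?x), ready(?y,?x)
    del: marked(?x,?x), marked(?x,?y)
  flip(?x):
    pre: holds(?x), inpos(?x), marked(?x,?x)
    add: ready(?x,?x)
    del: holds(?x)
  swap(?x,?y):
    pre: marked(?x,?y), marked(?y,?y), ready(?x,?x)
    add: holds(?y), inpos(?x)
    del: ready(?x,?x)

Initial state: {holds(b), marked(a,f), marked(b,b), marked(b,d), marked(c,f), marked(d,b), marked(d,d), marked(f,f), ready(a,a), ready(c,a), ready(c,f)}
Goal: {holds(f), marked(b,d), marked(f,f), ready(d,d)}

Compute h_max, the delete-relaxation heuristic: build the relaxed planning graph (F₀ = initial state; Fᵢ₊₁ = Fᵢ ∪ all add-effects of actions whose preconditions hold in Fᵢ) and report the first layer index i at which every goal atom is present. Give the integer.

2

F0 = init (11 atoms)
F1 = F0 ∪ {holds(f), inpos(a), inpos(b), ready(b,a), ready(b,b), ready(b,c), ready(b,d), ready(b,f)}  (19 atoms)
F2 = F1 ∪ {holds(d), inpos(f), ready(d,d), ready(f,a), ready(f,b), ready(f,c), ready(f,d), ready(f,f)}  (27 atoms)
goal ⊆ F2  ⇒  h_max = 2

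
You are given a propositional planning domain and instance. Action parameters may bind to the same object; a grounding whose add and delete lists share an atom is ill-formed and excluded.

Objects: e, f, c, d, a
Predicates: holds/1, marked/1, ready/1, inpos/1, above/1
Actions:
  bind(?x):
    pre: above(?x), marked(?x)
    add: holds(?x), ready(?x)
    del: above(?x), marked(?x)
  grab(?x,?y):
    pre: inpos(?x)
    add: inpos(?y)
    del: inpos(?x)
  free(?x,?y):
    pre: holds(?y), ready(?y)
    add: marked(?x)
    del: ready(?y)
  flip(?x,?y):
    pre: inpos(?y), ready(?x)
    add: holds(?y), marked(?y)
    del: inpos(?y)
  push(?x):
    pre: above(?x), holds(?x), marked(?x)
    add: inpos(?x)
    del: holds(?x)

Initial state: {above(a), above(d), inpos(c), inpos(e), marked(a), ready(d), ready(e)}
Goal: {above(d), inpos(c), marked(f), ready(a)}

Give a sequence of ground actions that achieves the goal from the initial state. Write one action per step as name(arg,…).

1. bind(a)  →  {above(d), holds(a), inpos(c), inpos(e), ready(a), ready(d), ready(e)}
2. grab(e,f)  →  {above(d), holds(a), inpos(c), inpos(f), ready(a), ready(d), ready(e)}
3. flip(e,f)  →  {above(d), holds(a), holds(f), inpos(c), marked(f), ready(a), ready(d), ready(e)}

bind(a); grab(e,f); flip(e,f)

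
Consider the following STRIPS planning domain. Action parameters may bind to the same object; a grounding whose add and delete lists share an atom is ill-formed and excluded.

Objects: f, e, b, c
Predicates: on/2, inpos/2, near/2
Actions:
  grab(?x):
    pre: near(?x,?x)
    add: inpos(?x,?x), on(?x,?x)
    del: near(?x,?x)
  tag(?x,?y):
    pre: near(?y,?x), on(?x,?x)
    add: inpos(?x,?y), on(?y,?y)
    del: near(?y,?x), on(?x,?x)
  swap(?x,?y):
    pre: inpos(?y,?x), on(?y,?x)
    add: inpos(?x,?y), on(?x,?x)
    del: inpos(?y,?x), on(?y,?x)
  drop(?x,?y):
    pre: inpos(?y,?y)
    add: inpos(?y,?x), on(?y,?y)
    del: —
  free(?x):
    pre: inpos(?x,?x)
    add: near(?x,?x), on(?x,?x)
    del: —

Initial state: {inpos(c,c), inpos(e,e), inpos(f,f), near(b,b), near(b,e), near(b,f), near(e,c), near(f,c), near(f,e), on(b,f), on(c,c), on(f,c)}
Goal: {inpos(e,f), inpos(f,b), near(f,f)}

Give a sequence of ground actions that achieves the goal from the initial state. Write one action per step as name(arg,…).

drop(f,e); drop(b,f); free(f)

1. drop(f,e)  →  {inpos(c,c), inpos(e,e), inpos(e,f), inpos(f,f), near(b,b), near(b,e), near(b,f), near(e,c), near(f,c), near(f,e), on(b,f), on(c,c), on(e,e), on(f,c)}
2. drop(b,f)  →  {inpos(c,c), inpos(e,e), inpos(e,f), inpos(f,b), inpos(f,f), near(b,b), near(b,e), near(b,f), near(e,c), near(f,c), near(f,e), on(b,f), on(c,c), on(e,e), on(f,c), on(f,f)}
3. free(f)  →  {inpos(c,c), inpos(e,e), inpos(e,f), inpos(f,b), inpos(f,f), near(b,b), near(b,e), near(b,f), near(e,c), near(f,c), near(f,e), near(f,f), on(b,f), on(c,c), on(e,e), on(f,c), on(f,f)}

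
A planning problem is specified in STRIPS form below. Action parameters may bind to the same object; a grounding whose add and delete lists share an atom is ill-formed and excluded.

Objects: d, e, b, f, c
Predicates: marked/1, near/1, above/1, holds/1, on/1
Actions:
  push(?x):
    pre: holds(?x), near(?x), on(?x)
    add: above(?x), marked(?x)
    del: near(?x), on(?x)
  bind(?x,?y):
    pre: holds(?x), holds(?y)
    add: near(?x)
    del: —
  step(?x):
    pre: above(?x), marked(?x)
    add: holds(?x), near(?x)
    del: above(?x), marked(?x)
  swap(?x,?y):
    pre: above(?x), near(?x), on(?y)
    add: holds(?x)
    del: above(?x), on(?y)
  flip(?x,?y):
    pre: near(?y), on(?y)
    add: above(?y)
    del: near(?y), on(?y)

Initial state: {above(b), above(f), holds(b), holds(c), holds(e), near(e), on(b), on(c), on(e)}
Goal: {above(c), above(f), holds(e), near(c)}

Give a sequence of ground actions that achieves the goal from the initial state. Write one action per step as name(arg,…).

1. bind(c,e)  →  {above(b), above(f), holds(b), holds(c), holds(e), near(c), near(e), on(b), on(c), on(e)}
2. push(c)  →  {above(b), above(c), above(f), holds(b), holds(c), holds(e), marked(c), near(e), on(b), on(e)}
3. bind(c,e)  →  {above(b), above(c), above(f), holds(b), holds(c), holds(e), marked(c), near(c), near(e), on(b), on(e)}

bind(c,e); push(c); bind(c,e)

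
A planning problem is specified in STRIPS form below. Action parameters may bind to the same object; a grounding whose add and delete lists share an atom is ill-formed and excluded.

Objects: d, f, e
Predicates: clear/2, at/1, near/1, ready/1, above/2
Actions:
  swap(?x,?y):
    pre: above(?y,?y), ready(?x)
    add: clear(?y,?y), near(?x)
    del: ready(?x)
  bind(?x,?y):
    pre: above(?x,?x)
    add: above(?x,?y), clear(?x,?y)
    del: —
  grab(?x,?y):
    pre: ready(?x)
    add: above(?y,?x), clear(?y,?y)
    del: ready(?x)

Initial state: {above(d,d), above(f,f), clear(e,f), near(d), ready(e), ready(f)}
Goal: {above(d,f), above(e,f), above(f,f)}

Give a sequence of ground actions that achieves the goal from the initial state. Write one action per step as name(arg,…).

1. bind(d,f)  →  {above(d,d), above(d,f), above(f,f), clear(d,f), clear(e,f), near(d), ready(e), ready(f)}
2. grab(f,e)  →  {above(d,d), above(d,f), above(e,f), above(f,f), clear(d,f), clear(e,e), clear(e,f), near(d), ready(e)}

bind(d,f); grab(f,e)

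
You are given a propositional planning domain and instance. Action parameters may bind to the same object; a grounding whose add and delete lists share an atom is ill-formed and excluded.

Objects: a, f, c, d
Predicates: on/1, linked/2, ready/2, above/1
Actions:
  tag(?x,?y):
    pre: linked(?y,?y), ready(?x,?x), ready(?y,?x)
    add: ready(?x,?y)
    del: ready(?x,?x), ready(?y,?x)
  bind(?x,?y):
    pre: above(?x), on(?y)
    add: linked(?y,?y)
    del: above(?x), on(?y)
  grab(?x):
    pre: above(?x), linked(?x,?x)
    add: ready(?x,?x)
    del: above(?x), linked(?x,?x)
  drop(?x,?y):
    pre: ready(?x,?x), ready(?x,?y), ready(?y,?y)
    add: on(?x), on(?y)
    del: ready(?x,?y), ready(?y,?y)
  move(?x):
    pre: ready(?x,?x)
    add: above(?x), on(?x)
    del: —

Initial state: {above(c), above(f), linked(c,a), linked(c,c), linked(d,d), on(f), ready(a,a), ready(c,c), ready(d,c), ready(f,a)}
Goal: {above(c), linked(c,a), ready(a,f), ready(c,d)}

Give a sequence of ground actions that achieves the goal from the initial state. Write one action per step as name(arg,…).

1. tag(c,d)  →  {above(c), above(f), linked(c,a), linked(c,c), linked(d,d), on(f), ready(a,a), ready(c,d), ready(f,a)}
2. bind(f,f)  →  {above(c), linked(c,a), linked(c,c), linked(d,d), linked(f,f), ready(a,a), ready(c,d), ready(f,a)}
3. tag(a,f)  →  {above(c), linked(c,a), linked(c,c), linked(d,d), linked(f,f), ready(a,f), ready(c,d)}

tag(c,d); bind(f,f); tag(a,f)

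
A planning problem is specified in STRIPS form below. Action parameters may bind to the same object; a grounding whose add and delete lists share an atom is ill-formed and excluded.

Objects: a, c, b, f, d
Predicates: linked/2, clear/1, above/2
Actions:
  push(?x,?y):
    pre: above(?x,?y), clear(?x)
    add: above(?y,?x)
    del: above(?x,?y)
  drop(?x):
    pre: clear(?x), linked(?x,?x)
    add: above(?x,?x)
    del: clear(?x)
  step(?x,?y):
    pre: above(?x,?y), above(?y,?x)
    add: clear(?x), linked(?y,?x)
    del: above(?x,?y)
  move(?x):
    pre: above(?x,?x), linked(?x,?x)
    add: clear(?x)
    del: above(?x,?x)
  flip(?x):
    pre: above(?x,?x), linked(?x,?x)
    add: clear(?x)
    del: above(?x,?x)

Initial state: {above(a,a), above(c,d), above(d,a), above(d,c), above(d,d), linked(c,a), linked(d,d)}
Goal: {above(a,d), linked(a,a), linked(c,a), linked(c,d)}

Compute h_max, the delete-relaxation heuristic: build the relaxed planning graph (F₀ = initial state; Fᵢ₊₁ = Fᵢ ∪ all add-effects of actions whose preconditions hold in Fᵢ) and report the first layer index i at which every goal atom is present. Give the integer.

F0 = init (7 atoms)
F1 = F0 ∪ {clear(a), clear(c), clear(d), linked(a,a), linked(c,d), linked(d,c)}  (13 atoms)
F2 = F1 ∪ {above(a,d)}  (14 atoms)
goal ⊆ F2  ⇒  h_max = 2

2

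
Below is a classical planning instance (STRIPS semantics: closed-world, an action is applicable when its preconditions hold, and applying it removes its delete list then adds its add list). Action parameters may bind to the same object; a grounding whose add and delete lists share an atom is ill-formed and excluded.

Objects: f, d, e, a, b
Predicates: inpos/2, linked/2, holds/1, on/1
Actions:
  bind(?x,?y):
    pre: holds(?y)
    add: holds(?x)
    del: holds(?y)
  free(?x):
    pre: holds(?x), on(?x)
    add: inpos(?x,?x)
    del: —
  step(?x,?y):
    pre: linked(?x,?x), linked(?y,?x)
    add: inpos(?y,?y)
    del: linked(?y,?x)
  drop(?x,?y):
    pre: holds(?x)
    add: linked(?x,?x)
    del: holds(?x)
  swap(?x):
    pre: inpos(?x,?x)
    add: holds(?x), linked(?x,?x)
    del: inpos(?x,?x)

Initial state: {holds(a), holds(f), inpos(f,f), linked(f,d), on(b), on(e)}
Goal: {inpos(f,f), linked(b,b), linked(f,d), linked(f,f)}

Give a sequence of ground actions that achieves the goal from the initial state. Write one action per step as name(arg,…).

bind(b,a); drop(f,f); drop(b,f)

1. bind(b,a)  →  {holds(b), holds(f), inpos(f,f), linked(f,d), on(b), on(e)}
2. drop(f,f)  →  {holds(b), inpos(f,f), linked(f,d), linked(f,f), on(b), on(e)}
3. drop(b,f)  →  {inpos(f,f), linked(b,b), linked(f,d), linked(f,f), on(b), on(e)}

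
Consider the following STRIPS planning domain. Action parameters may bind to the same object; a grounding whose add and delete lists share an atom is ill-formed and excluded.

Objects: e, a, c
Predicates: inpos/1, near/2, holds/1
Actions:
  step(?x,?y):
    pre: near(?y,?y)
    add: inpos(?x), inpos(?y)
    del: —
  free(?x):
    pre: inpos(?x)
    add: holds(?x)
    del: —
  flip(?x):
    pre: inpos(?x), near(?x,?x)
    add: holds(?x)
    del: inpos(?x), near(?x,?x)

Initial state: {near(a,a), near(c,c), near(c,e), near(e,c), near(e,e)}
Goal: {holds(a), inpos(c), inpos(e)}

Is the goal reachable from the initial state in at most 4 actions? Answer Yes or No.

1. step(e,e)  →  {inpos(e), near(a,a), near(c,c), near(c,e), near(e,c), near(e,e)}
2. step(a,c)  →  {inpos(a), inpos(c), inpos(e), near(a,a), near(c,c), near(c,e), near(e,c), near(e,e)}
3. free(a)  →  {holds(a), inpos(a), inpos(c), inpos(e), near(a,a), near(c,c), near(c,e), near(e,c), near(e,e)}
optimal plan length = 3; 3 ≤ 4

Yes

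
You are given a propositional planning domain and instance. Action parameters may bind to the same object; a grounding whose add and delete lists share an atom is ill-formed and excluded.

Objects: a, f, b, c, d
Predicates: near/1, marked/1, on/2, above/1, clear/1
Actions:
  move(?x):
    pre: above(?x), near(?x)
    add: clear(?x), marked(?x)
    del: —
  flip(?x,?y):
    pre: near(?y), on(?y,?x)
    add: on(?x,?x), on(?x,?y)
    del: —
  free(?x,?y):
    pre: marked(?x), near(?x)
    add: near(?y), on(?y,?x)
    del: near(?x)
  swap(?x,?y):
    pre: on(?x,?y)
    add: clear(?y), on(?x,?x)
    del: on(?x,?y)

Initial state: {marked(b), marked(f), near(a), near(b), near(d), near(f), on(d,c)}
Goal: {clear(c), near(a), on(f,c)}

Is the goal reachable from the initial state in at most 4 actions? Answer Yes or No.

Yes

1. free(f,c)  →  {marked(b), marked(f), near(a), near(b), near(c), near(d), on(c,f), on(d,c)}
2. flip(f,c)  →  {marked(b), marked(f), near(a), near(b), near(c), near(d), on(c,f), on(d,c), on(f,c), on(f,f)}
3. swap(d,c)  →  {clear(c), marked(b), marked(f), near(a), near(b), near(c), near(d), on(c,f), on(d,d), on(f,c), on(f,f)}
optimal plan length = 3; 3 ≤ 4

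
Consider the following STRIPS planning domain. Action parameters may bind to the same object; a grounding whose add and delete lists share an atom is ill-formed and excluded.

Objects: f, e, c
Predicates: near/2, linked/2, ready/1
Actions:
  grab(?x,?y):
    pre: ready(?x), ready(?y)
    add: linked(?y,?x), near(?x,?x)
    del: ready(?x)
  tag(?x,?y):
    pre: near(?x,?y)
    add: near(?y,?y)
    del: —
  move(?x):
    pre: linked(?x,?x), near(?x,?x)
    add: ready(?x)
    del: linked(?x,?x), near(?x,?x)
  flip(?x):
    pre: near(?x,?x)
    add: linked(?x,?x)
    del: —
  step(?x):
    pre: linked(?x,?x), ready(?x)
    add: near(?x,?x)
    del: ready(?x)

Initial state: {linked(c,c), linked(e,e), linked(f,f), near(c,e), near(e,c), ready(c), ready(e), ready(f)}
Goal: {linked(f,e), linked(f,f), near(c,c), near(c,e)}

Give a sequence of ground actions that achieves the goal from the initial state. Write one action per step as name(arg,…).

1. grab(e,f)  →  {linked(c,c), linked(e,e), linked(f,e), linked(f,f), near(c,e), near(e,c), near(e,e), ready(c), ready(f)}
2. grab(c,f)  →  {linked(c,c), linked(e,e), linked(f,c), linked(f,e), linked(f,f), near(c,c), near(c,e), near(e,c), near(e,e), ready(f)}

grab(e,f); grab(c,f)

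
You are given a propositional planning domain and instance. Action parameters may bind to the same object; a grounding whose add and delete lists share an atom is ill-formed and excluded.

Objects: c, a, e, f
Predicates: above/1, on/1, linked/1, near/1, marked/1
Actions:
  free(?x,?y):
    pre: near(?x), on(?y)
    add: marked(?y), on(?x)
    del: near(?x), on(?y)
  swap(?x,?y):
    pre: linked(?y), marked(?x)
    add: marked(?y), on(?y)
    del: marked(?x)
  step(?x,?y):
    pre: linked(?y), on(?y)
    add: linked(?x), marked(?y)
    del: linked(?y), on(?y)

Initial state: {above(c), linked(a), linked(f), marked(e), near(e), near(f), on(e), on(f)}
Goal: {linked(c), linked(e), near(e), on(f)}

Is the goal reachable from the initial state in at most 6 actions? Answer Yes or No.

1. swap(e,a)  →  {above(c), linked(a), linked(f), marked(a), near(e), near(f), on(a), on(e), on(f)}
2. step(c,a)  →  {above(c), linked(c), linked(f), marked(a), near(e), near(f), on(e), on(f)}
3. step(e,f)  →  {above(c), linked(c), linked(e), marked(a), marked(f), near(e), near(f), on(e)}
4. free(f,e)  →  {above(c), linked(c), linked(e), marked(a), marked(e), marked(f), near(e), on(f)}
optimal plan length = 4; 4 ≤ 6

Yes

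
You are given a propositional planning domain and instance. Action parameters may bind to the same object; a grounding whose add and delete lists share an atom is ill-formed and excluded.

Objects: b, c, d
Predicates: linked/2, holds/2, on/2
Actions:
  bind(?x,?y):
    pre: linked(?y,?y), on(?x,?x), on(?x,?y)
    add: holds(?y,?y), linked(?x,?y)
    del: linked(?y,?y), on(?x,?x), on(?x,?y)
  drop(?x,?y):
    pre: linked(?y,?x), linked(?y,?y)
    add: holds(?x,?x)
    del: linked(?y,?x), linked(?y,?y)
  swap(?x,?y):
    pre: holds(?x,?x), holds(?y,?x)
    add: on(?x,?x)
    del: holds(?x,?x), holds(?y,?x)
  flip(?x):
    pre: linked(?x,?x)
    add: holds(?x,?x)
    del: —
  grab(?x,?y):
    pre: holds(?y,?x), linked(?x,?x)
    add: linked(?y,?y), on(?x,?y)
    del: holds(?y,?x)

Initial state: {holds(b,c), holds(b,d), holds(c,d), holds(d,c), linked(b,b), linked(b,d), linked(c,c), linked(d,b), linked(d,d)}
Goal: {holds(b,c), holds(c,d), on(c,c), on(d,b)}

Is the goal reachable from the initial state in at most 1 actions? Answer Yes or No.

No

1. drop(c,c)  →  {holds(b,c), holds(b,d), holds(c,c), holds(c,d), holds(d,c), linked(b,b), linked(b,d), linked(d,b), linked(d,d)}
2. swap(c,c)  →  {holds(b,c), holds(b,d), holds(c,d), holds(d,c), linked(b,b), linked(b,d), linked(d,b), linked(d,d), on(c,c)}
3. grab(d,b)  →  {holds(b,c), holds(c,d), holds(d,c), linked(b,b), linked(b,d), linked(d,b), linked(d,d), on(c,c), on(d,b)}
optimal plan length = 3; 3 > 1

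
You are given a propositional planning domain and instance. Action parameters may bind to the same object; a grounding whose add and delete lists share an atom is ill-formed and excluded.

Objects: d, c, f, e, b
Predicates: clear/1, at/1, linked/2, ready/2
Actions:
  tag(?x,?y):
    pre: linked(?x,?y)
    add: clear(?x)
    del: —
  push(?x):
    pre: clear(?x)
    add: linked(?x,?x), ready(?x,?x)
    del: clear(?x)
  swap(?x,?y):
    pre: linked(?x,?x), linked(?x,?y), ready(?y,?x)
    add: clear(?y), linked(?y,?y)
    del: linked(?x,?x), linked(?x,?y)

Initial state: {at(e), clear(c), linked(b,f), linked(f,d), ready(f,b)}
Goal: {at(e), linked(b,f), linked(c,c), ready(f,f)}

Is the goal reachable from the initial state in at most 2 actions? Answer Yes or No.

1. tag(f,d)  →  {at(e), clear(c), clear(f), linked(b,f), linked(f,d), ready(f,b)}
2. push(c)  →  {at(e), clear(f), linked(b,f), linked(c,c), linked(f,d), ready(c,c), ready(f,b)}
3. push(f)  →  {at(e), linked(b,f), linked(c,c), linked(f,d), linked(f,f), ready(c,c), ready(f,b), ready(f,f)}
optimal plan length = 3; 3 > 2

No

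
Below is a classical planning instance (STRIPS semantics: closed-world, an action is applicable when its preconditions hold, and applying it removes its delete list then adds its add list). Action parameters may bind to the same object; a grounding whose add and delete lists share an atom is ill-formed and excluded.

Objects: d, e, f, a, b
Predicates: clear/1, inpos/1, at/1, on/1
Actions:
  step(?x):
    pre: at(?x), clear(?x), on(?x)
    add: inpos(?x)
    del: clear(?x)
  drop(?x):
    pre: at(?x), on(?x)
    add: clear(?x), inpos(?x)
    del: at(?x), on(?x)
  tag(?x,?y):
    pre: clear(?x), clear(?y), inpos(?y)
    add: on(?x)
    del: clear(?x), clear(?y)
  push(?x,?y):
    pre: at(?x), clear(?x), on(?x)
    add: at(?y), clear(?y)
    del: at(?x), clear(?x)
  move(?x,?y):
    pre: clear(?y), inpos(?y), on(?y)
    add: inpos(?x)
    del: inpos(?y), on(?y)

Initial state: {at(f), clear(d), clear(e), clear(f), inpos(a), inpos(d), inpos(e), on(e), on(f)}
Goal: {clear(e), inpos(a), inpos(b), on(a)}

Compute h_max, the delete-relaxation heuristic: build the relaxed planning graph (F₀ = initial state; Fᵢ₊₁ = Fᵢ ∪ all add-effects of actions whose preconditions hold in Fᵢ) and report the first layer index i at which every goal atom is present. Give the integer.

2

F0 = init (9 atoms)
F1 = F0 ∪ {at(a), at(b), at(d), at(e), clear(a), clear(b), inpos(b), inpos(f), on(d)}  (18 atoms)
F2 = F1 ∪ {on(a), on(b)}  (20 atoms)
goal ⊆ F2  ⇒  h_max = 2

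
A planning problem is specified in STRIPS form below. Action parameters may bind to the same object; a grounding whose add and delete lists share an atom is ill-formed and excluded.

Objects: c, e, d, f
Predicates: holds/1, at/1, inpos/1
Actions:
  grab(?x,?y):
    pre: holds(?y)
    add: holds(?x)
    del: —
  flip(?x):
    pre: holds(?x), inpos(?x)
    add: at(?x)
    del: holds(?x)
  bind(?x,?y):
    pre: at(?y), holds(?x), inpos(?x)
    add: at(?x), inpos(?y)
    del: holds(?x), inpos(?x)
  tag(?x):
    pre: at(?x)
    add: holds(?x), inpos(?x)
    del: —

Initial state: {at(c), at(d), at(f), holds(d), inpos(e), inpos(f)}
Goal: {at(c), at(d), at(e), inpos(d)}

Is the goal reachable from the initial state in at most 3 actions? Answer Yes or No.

1. grab(e,d)  →  {at(c), at(d), at(f), holds(d), holds(e), inpos(e), inpos(f)}
2. bind(e,d)  →  {at(c), at(d), at(e), at(f), holds(d), inpos(d), inpos(f)}
optimal plan length = 2; 2 ≤ 3

Yes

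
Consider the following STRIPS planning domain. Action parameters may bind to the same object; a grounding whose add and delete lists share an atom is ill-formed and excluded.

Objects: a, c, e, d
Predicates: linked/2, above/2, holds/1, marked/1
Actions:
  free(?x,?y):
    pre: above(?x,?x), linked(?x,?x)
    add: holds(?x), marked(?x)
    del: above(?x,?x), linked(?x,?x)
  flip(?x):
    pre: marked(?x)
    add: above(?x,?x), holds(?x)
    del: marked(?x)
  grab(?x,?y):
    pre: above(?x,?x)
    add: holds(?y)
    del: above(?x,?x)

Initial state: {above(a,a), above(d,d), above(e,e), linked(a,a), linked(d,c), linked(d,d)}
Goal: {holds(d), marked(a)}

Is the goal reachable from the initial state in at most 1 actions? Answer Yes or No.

No

1. free(a,a)  →  {above(d,d), above(e,e), holds(a), linked(d,c), linked(d,d), marked(a)}
2. free(d,a)  →  {above(e,e), holds(a), holds(d), linked(d,c), marked(a), marked(d)}
optimal plan length = 2; 2 > 1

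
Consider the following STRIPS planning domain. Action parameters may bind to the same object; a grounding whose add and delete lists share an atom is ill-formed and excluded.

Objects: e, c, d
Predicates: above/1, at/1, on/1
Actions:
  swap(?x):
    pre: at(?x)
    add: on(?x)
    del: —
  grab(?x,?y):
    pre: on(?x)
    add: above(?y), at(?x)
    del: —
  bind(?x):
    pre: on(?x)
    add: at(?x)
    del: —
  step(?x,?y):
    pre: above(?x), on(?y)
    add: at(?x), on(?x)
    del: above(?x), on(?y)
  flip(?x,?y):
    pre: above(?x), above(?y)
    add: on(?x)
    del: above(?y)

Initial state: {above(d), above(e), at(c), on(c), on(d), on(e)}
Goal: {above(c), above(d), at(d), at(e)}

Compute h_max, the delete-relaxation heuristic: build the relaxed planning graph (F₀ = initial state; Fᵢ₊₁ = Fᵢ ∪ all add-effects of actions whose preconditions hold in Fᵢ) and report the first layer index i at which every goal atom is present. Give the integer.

1

F0 = init (6 atoms)
F1 = F0 ∪ {above(c), at(d), at(e)}  (9 atoms)
goal ⊆ F1  ⇒  h_max = 1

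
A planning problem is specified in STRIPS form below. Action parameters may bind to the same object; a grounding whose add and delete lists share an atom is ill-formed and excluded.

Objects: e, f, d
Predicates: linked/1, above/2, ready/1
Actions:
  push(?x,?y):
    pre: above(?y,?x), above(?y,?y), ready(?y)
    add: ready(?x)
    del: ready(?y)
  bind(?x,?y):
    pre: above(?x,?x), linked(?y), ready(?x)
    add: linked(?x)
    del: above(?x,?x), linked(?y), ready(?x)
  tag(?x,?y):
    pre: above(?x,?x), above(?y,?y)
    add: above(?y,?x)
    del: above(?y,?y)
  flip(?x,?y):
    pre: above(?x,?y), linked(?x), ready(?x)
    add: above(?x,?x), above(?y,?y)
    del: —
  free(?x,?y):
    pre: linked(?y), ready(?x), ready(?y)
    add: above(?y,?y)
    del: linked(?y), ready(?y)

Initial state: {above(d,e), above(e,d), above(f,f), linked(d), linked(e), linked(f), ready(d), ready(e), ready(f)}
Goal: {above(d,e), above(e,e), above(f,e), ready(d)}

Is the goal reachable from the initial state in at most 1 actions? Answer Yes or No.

No

1. flip(e,d)  →  {above(d,d), above(d,e), above(e,d), above(e,e), above(f,f), linked(d), linked(e), linked(f), ready(d), ready(e), ready(f)}
2. tag(e,f)  →  {above(d,d), above(d,e), above(e,d), above(e,e), above(f,e), linked(d), linked(e), linked(f), ready(d), ready(e), ready(f)}
optimal plan length = 2; 2 > 1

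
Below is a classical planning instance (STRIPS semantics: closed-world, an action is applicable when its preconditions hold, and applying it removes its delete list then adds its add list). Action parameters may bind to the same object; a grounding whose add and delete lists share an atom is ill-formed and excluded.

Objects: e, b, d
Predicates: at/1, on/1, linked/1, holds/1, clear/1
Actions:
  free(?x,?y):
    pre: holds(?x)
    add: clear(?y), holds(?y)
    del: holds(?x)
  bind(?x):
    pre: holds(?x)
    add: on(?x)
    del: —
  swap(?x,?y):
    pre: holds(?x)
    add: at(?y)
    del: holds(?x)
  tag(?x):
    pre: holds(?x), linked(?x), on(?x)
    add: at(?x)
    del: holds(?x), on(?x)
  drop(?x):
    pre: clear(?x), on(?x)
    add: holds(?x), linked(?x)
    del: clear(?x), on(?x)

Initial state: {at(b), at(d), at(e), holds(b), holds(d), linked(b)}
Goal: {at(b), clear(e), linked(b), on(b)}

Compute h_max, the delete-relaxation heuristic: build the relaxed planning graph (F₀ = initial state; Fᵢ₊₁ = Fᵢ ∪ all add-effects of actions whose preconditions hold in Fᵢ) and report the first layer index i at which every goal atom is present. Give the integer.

1

F0 = init (6 atoms)
F1 = F0 ∪ {clear(b), clear(d), clear(e), holds(e), on(b), on(d)}  (12 atoms)
goal ⊆ F1  ⇒  h_max = 1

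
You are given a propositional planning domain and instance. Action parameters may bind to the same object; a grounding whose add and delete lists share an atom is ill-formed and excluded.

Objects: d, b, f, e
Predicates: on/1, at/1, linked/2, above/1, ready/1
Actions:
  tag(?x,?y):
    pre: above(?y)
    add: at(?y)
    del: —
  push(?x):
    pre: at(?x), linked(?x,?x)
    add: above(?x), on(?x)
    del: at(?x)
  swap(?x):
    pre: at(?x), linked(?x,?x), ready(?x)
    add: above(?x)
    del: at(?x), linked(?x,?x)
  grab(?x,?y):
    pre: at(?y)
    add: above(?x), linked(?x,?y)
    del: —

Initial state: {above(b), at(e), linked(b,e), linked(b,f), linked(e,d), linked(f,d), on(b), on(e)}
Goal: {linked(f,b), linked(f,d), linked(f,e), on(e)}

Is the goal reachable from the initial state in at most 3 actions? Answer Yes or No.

Yes

1. tag(d,b)  →  {above(b), at(b), at(e), linked(b,e), linked(b,f), linked(e,d), linked(f,d), on(b), on(e)}
2. grab(f,b)  →  {above(b), above(f), at(b), at(e), linked(b,e), linked(b,f), linked(e,d), linked(f,b), linked(f,d), on(b), on(e)}
3. grab(f,e)  →  {above(b), above(f), at(b), at(e), linked(b,e), linked(b,f), linked(e,d), linked(f,b), linked(f,d), linked(f,e), on(b), on(e)}
optimal plan length = 3; 3 ≤ 3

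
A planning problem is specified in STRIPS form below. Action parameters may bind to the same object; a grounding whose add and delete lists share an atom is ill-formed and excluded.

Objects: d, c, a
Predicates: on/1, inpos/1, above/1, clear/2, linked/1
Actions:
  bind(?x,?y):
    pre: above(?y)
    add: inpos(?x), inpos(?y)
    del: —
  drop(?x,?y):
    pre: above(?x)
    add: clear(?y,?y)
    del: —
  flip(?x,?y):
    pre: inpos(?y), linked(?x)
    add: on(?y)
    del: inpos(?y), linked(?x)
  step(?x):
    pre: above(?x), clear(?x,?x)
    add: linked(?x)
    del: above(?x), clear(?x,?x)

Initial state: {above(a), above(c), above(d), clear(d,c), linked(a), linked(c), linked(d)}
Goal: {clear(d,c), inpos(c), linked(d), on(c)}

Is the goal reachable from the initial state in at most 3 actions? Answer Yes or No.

1. bind(d,c)  →  {above(a), above(c), above(d), clear(d,c), inpos(c), inpos(d), linked(a), linked(c), linked(d)}
2. flip(c,c)  →  {above(a), above(c), above(d), clear(d,c), inpos(d), linked(a), linked(d), on(c)}
3. bind(d,c)  →  {above(a), above(c), above(d), clear(d,c), inpos(c), inpos(d), linked(a), linked(d), on(c)}
optimal plan length = 3; 3 ≤ 3

Yes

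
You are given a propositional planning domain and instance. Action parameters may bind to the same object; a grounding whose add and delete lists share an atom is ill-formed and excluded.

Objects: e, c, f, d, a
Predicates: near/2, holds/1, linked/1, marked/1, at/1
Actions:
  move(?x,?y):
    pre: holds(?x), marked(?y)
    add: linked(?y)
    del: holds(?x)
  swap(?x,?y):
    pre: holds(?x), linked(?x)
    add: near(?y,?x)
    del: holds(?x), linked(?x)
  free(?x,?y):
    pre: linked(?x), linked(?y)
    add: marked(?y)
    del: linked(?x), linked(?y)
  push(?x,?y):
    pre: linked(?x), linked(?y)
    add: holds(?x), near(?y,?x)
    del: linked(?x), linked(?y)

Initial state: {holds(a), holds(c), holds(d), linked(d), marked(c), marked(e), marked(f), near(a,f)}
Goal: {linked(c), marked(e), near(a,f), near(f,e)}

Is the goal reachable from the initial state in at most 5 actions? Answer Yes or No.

1. move(c,e)  →  {holds(a), holds(d), linked(d), linked(e), marked(c), marked(e), marked(f), near(a,f)}
2. move(d,c)  →  {holds(a), linked(c), linked(d), linked(e), marked(c), marked(e), marked(f), near(a,f)}
3. move(a,f)  →  {linked(c), linked(d), linked(e), linked(f), marked(c), marked(e), marked(f), near(a,f)}
4. push(e,f)  →  {holds(e), linked(c), linked(d), marked(c), marked(e), marked(f), near(a,f), near(f,e)}
optimal plan length = 4; 4 ≤ 5

Yes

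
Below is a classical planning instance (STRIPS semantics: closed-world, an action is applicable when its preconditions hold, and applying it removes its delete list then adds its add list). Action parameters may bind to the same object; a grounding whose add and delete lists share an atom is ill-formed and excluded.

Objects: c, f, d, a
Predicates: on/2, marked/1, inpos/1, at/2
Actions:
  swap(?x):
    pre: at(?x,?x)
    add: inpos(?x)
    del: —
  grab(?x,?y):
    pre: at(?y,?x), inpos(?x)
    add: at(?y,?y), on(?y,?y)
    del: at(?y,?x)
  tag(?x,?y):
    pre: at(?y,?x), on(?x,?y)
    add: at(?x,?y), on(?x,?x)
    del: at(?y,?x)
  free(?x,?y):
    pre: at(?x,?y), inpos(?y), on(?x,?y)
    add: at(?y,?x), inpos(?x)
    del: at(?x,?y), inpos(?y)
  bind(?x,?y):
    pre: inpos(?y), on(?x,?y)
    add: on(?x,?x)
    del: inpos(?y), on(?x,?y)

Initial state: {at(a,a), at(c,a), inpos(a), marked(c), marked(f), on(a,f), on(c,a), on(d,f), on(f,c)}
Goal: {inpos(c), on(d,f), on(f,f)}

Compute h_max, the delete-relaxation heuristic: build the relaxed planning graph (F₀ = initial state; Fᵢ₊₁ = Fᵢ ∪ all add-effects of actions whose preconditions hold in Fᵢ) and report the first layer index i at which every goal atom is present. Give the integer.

2

F0 = init (9 atoms)
F1 = F0 ∪ {at(a,c), at(c,c), inpos(c), on(c,c)}  (13 atoms)
F2 = F1 ∪ {on(a,a), on(f,f)}  (15 atoms)
goal ⊆ F2  ⇒  h_max = 2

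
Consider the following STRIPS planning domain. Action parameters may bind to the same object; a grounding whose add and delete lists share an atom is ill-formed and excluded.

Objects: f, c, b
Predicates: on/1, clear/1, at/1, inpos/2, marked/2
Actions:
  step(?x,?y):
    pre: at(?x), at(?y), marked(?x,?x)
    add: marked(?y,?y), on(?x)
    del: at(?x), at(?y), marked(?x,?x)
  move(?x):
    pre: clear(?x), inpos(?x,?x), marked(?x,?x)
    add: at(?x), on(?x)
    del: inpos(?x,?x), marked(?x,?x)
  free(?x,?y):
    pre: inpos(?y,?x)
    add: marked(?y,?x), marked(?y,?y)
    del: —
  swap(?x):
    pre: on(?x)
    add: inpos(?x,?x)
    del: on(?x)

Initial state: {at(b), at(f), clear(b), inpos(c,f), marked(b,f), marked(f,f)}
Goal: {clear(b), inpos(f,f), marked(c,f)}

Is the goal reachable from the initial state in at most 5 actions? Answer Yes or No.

Yes

1. step(f,b)  →  {clear(b), inpos(c,f), marked(b,b), marked(b,f), on(f)}
2. free(f,c)  →  {clear(b), inpos(c,f), marked(b,b), marked(b,f), marked(c,c), marked(c,f), on(f)}
3. swap(f)  →  {clear(b), inpos(c,f), inpos(f,f), marked(b,b), marked(b,f), marked(c,c), marked(c,f)}
optimal plan length = 3; 3 ≤ 5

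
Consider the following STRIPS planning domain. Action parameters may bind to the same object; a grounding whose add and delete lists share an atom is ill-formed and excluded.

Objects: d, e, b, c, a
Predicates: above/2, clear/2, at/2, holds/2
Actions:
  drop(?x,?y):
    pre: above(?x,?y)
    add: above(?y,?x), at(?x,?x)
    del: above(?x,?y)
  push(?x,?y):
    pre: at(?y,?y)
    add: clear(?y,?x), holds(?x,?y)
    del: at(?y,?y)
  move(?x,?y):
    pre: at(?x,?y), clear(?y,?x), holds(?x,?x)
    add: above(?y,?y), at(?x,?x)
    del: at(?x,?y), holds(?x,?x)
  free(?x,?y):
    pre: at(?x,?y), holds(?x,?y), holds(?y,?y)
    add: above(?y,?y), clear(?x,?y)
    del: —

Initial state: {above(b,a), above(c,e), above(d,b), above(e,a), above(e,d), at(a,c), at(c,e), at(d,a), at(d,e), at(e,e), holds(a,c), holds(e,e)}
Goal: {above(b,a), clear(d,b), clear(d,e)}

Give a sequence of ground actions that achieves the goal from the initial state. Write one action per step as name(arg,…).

1. drop(d,b)  →  {above(b,a), above(b,d), above(c,e), above(e,a), above(e,d), at(a,c), at(c,e), at(d,a), at(d,d), at(d,e), at(e,e), holds(a,c), holds(e,e)}
2. push(d,e)  →  {above(b,a), above(b,d), above(c,e), above(e,a), above(e,d), at(a,c), at(c,e), at(d,a), at(d,d), at(d,e), clear(e,d), holds(a,c), holds(d,e), holds(e,e)}
3. push(b,d)  →  {above(b,a), above(b,d), above(c,e), above(e,a), above(e,d), at(a,c), at(c,e), at(d,a), at(d,e), clear(d,b), clear(e,d), holds(a,c), holds(b,d), holds(d,e), holds(e,e)}
4. free(d,e)  →  {above(b,a), above(b,d), above(c,e), above(e,a), above(e,d), above(e,e), at(a,c), at(c,e), at(d,a), at(d,e), clear(d,b), clear(d,e), clear(e,d), holds(a,c), holds(b,d), holds(d,e), holds(e,e)}

drop(d,b); push(d,e); push(b,d); free(d,e)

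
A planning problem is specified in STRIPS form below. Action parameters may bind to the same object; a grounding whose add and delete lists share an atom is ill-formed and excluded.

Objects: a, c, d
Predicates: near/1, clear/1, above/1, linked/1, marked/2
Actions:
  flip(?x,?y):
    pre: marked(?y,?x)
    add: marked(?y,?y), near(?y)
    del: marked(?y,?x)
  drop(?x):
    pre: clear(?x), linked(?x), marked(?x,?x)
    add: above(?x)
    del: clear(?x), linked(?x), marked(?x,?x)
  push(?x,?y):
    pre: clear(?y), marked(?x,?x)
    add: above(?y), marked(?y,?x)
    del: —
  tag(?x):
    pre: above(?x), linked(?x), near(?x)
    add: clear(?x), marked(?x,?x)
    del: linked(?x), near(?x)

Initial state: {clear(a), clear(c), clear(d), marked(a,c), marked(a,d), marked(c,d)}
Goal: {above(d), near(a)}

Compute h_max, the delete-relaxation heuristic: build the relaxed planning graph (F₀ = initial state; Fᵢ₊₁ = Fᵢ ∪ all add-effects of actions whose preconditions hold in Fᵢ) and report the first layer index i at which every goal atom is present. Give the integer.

2

F0 = init (6 atoms)
F1 = F0 ∪ {marked(a,a), marked(c,c), near(a), near(c)}  (10 atoms)
F2 = F1 ∪ {above(a), above(c), above(d), marked(c,a), marked(d,a), marked(d,c)}  (16 atoms)
goal ⊆ F2  ⇒  h_max = 2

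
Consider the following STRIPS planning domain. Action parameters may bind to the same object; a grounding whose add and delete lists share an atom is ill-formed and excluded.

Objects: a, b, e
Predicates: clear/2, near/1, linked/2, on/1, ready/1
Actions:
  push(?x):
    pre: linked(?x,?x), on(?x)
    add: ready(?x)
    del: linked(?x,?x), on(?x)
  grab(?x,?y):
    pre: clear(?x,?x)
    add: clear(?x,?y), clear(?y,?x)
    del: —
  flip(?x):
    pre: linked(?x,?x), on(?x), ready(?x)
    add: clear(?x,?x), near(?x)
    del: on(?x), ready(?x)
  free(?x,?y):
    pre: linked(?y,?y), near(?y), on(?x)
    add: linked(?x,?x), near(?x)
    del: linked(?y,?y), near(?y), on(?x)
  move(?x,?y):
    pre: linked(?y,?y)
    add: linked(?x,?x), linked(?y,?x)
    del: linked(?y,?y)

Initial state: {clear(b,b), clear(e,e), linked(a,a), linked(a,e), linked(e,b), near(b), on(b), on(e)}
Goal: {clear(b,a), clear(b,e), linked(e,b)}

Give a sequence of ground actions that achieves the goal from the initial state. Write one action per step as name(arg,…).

grab(b,a); grab(b,e)

1. grab(b,a)  →  {clear(a,b), clear(b,a), clear(b,b), clear(e,e), linked(a,a), linked(a,e), linked(e,b), near(b), on(b), on(e)}
2. grab(b,e)  →  {clear(a,b), clear(b,a), clear(b,b), clear(b,e), clear(e,b), clear(e,e), linked(a,a), linked(a,e), linked(e,b), near(b), on(b), on(e)}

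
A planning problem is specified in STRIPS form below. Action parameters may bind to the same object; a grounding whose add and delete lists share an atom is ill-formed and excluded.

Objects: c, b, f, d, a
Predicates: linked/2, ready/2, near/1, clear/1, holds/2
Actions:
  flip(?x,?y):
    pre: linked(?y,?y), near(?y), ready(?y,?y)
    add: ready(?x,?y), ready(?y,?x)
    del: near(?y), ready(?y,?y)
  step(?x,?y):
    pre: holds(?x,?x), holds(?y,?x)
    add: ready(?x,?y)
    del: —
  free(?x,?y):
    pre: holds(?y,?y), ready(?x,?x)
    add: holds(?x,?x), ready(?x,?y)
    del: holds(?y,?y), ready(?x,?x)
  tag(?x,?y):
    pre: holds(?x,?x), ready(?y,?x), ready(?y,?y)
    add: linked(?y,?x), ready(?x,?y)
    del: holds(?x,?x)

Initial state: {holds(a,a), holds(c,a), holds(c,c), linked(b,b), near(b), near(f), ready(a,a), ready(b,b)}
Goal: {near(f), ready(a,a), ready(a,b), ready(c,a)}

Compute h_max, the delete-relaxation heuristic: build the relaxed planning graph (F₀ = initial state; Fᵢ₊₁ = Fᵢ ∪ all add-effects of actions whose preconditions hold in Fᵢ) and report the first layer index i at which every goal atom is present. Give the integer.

2

F0 = init (8 atoms)
F1 = F0 ∪ {holds(b,b), linked(a,a), ready(a,b), ready(a,c), ready(b,a), ready(b,c), ready(b,d), ready(b,f), ready(c,b), ready(c,c), ready(d,b), ready(f,b)}  (20 atoms)
F2 = F1 ∪ {linked(a,b), linked(a,c), linked(b,a), linked(b,c), linked(c,b), linked(c,c), ready(c,a)}  (27 atoms)
goal ⊆ F2  ⇒  h_max = 2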